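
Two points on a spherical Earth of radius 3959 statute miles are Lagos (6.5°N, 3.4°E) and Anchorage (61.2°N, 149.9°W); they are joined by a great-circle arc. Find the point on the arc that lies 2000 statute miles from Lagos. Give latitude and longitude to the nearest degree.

From cos δ = sin φ₁ sin φ₂ + cos φ₁ cos φ₂ cos Δλ, the central angle is δ ≈ 1.905 rad (109.2°). The total great-circle distance is δ·R ≈ 1.905 × 3959 ≈ 7544 mi, so the target fraction is f = 2000/7544 ≈ 0.265.
Interpolate at f ≈ 0.265 with slerp weights a = sin((1−f)δ)/sin δ ≈ 1.043, b = sin(fδ)/sin δ ≈ 0.512.
p = a·p₁ + b·p₂ ≈ (0.821, -0.062, 0.567); φ = arcsin(p_z) ≈ 34.55°, λ = atan2(p_y, p_x) ≈ -4.34°.

≈ 35°N, 4°W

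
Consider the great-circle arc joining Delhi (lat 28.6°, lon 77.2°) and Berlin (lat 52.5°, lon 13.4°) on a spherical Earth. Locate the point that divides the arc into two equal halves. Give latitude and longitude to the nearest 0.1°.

Convert each endpoint to a unit vector on the sphere (x = cos φ cos λ, y = cos φ sin λ, z = sin φ).
The central angle between the endpoints is δ = arccos(p₁·p₂) ≈ 0.907 rad (52.0°).
Interpolate at f = 1/2 with slerp weights a = sin((1−f)δ)/sin δ ≈ 0.556, b = sin(fδ)/sin δ ≈ 0.556.
p = a·p₁ + b·p₂ ≈ (0.438, 0.555, 0.708); φ = arcsin(p_z) ≈ 45.04°, λ = atan2(p_y, p_x) ≈ 51.73°.

≈ lat 45.0°, lon 51.7°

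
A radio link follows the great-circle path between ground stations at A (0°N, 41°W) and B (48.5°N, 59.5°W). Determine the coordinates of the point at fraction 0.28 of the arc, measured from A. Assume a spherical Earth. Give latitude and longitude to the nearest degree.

The haversine formula gives a central angle δ ≈ 0.891 rad (51.1°) between the endpoints.
Interpolate at f = 0.28 with slerp weights a = sin((1−f)δ)/sin δ ≈ 0.770, b = sin(fδ)/sin δ ≈ 0.318.
p = a·p₁ + b·p₂ ≈ (0.688, -0.686, 0.238); φ = arcsin(p_z) ≈ 13.76°, λ = atan2(p_y, p_x) ≈ -44.94°.

≈ (14°N, 45°W)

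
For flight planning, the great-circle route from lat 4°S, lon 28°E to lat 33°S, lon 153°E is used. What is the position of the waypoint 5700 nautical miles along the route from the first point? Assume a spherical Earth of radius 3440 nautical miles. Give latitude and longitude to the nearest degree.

≈ lat 39°S, lon 128°E

From cos δ = sin φ₁ sin φ₂ + cos φ₁ cos φ₂ cos Δλ, the central angle is δ ≈ 2.028 rad (116.2°). The total great-circle distance is δ·R ≈ 2.028 × 3440 ≈ 6978 nmi, so the target fraction is f = 5700/6978 ≈ 0.817.
Interpolate at f ≈ 0.817 with slerp weights a = sin((1−f)δ)/sin δ ≈ 0.405, b = sin(fδ)/sin δ ≈ 1.111.
p = a·p₁ + b·p₂ ≈ (-0.473, 0.612, -0.633); φ = arcsin(p_z) ≈ -39.28°, λ = atan2(p_y, p_x) ≈ 127.71°.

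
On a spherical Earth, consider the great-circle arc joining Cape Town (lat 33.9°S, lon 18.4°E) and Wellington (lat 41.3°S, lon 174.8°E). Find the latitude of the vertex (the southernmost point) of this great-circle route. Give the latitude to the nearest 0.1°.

The great circle lies in the plane with unit normal n̂ = (p₁ × p₂)/|p₁ × p₂|.
Here n̂_z ≈ +0.255; the vertex latitude is φ_max = arccos|n̂_z| ≈ 75.2°.

≈ 75.2°S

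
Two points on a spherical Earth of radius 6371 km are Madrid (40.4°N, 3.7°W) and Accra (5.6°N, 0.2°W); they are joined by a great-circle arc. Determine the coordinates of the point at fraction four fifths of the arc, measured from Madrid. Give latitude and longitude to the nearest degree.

≈ (13°N, 1°W)

Convert each endpoint to a unit vector on the sphere (x = cos φ cos λ, y = cos φ sin λ, z = sin φ).
The central angle between the endpoints is δ = arccos(p₁·p₂) ≈ 0.610 rad (34.9°).
Interpolate at f = 4/5 with slerp weights a = sin((1−f)δ)/sin δ ≈ 0.212, b = sin(fδ)/sin δ ≈ 0.818.
p = a·p₁ + b·p₂ ≈ (0.976, -0.013, 0.218); φ = arcsin(p_z) ≈ 12.56°, λ = atan2(p_y, p_x) ≈ -0.78°.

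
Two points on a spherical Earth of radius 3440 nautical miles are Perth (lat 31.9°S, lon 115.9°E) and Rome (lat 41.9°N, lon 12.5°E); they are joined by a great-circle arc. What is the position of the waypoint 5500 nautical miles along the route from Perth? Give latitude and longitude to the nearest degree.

≈ lat 29°N, lon 44°E

Write both endpoints as unit vectors p₁, p₂ with components (cos φ cos λ, cos φ sin λ, sin φ).
The central angle between the endpoints is δ = arccos(p₁·p₂) ≈ 2.094 rad (120.0°). The total great-circle distance is δ·R ≈ 2.094 × 3440 ≈ 7202 nmi, so the target fraction is f = 5500/7202 ≈ 0.764.
Interpolate at f ≈ 0.764 with slerp weights a = sin((1−f)δ)/sin δ ≈ 0.548, b = sin(fδ)/sin δ ≈ 1.154.
p = a·p₁ + b·p₂ ≈ (0.635, 0.604, 0.481); φ = arcsin(p_z) ≈ 28.74°, λ = atan2(p_y, p_x) ≈ 43.58°.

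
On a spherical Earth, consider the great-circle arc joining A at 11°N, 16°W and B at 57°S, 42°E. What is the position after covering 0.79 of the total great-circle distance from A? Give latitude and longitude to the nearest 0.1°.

The haversine formula gives a central angle δ ≈ 1.447 rad (82.9°) between the endpoints.
Interpolate at f = 0.79 with slerp weights a = sin((1−f)δ)/sin δ ≈ 0.302, b = sin(fδ)/sin δ ≈ 0.917.
p = a·p₁ + b·p₂ ≈ (0.656, 0.253, -0.712); φ = arcsin(p_z) ≈ -45.36°, λ = atan2(p_y, p_x) ≈ 21.07°.

≈ 45.4°S, 21.1°E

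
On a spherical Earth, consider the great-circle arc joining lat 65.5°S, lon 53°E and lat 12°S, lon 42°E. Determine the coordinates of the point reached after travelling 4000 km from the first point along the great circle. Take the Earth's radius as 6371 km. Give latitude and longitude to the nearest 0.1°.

The haversine formula gives a central angle δ ≈ 0.943 rad (54.0°) between the endpoints. The total great-circle distance is δ·R ≈ 0.943 × 6371 ≈ 6008 km, so the target fraction is f = 4000/6008 ≈ 0.666.
Interpolate at f ≈ 0.666 with slerp weights a = sin((1−f)δ)/sin δ ≈ 0.383, b = sin(fδ)/sin δ ≈ 0.726.
p = a·p₁ + b·p₂ ≈ (0.623, 0.602, -0.499); φ = arcsin(p_z) ≈ -29.96°, λ = atan2(p_y, p_x) ≈ 44.00°.

≈ lat 30.0°S, lon 44.0°E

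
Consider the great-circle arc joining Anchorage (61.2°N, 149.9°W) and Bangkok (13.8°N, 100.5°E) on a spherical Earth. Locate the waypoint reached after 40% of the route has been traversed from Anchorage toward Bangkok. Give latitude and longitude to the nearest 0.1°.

≈ (56.1°N, 140.6°E)

From cos δ = sin φ₁ sin φ₂ + cos φ₁ cos φ₂ cos Δλ, the central angle is δ ≈ 1.519 rad (87.0°).
Interpolate at f = 0.40 with slerp weights a = sin((1−f)δ)/sin δ ≈ 0.791, b = sin(fδ)/sin δ ≈ 0.572.
p = a·p₁ + b·p₂ ≈ (-0.431, 0.355, 0.830); φ = arcsin(p_z) ≈ 56.08°, λ = atan2(p_y, p_x) ≈ 140.55°.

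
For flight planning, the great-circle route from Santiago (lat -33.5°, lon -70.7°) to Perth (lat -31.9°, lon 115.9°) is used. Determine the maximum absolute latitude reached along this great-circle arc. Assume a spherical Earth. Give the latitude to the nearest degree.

The great circle lies in the plane with unit normal n̂ = (p₁ × p₂)/|p₁ × p₂|.
Here n̂_z ≈ -0.089; the vertex latitude is φ_max = arccos|n̂_z| ≈ 84.9°.
Check via Clairaut: cos φ_max = |cos φ₁| · sin C = cos(33.5°)·sin(173.9°) ≈ 0.089, again giving ≈ 84.9°.

≈ -85°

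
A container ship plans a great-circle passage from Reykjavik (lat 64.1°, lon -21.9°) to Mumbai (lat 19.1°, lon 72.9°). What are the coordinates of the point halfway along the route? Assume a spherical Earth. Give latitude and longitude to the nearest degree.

Convert each endpoint to a unit vector on the sphere (x = cos φ cos λ, y = cos φ sin λ, z = sin φ).
The central angle between the endpoints is δ = arccos(p₁·p₂) ≈ 1.308 rad (74.9°).
Interpolate at f = 1/2 with slerp weights a = sin((1−f)δ)/sin δ ≈ 0.630, b = sin(fδ)/sin δ ≈ 0.630.
p = a·p₁ + b·p₂ ≈ (0.430, 0.466, 0.773); φ = arcsin(p_z) ≈ 50.61°, λ = atan2(p_y, p_x) ≈ 47.30°.

≈ lat 51°, lon 47°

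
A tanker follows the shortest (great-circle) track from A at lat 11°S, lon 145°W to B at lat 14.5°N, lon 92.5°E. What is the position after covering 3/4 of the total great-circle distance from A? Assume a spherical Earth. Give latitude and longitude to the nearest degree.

≈ lat 11°N, lon 124°E

Write both endpoints as unit vectors p₁, p₂ with components (cos φ cos λ, cos φ sin λ, sin φ).
The central angle between the endpoints is δ = arccos(p₁·p₂) ≈ 2.163 rad (123.9°).
Interpolate at f = 3/4 with slerp weights a = sin((1−f)δ)/sin δ ≈ 0.621, b = sin(fδ)/sin δ ≈ 1.204.
p = a·p₁ + b·p₂ ≈ (-0.550, 0.815, 0.183); φ = arcsin(p_z) ≈ 10.54°, λ = atan2(p_y, p_x) ≈ 124.01°.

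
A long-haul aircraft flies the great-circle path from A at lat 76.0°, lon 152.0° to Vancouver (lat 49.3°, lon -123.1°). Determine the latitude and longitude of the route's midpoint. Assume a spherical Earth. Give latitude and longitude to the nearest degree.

≈ lat 68°, lon -143°

From cos δ = sin φ₁ sin φ₂ + cos φ₁ cos φ₂ cos Δλ, the central angle is δ ≈ 0.723 rad (41.4°).
Interpolate at f = 1/2 with slerp weights a = sin((1−f)δ)/sin δ ≈ 0.535, b = sin(fδ)/sin δ ≈ 0.535.
p = a·p₁ + b·p₂ ≈ (-0.305, -0.231, 0.924); φ = arcsin(p_z) ≈ 67.52°, λ = atan2(p_y, p_x) ≈ -142.78°.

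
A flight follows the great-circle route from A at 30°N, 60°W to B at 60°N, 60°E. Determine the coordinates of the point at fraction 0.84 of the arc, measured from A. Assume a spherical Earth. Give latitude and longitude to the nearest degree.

≈ 66°N, 36°E

Convert each endpoint to a unit vector on the sphere (x = cos φ cos λ, y = cos φ sin λ, z = sin φ).
The central angle between the endpoints is δ = arccos(p₁·p₂) ≈ 1.353 rad (77.5°).
Interpolate at f = 0.84 with slerp weights a = sin((1−f)δ)/sin δ ≈ 0.220, b = sin(fδ)/sin δ ≈ 0.929.
p = a·p₁ + b·p₂ ≈ (0.328, 0.237, 0.915); φ = arcsin(p_z) ≈ 66.14°, λ = atan2(p_y, p_x) ≈ 35.93°.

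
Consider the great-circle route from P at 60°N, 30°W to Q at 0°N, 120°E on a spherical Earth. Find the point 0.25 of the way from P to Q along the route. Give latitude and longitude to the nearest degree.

≈ 74°N, 42°E

The haversine formula gives a central angle δ ≈ 2.019 rad (115.7°) between the endpoints.
Interpolate at f = 0.25 with slerp weights a = sin((1−f)δ)/sin δ ≈ 1.108, b = sin(fδ)/sin δ ≈ 0.536.
p = a·p₁ + b·p₂ ≈ (0.211, 0.188, 0.959); φ = arcsin(p_z) ≈ 73.58°, λ = atan2(p_y, p_x) ≈ 41.59°.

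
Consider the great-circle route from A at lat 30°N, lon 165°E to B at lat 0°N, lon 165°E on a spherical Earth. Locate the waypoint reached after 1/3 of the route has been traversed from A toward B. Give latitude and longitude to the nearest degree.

≈ lat 20°N, lon 165°E

The haversine formula gives a central angle δ ≈ 0.524 rad (30.0°) between the endpoints.
Interpolate at f = 1/3 with slerp weights a = sin((1−f)δ)/sin δ ≈ 0.684, b = sin(fδ)/sin δ ≈ 0.347.
p = a·p₁ + b·p₂ ≈ (-0.908, 0.243, 0.342); φ = arcsin(p_z) ≈ 20.00°, λ = atan2(p_y, p_x) ≈ 165.00°.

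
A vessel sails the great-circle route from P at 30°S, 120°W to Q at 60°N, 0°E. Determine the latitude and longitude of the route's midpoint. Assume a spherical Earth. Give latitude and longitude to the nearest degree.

≈ 26°N, 85°W

Convert each endpoint to a unit vector on the sphere (x = cos φ cos λ, y = cos φ sin λ, z = sin φ).
The central angle between the endpoints is δ = arccos(p₁·p₂) ≈ 2.278 rad (130.5°).
Interpolate at f = 1/2 with slerp weights a = sin((1−f)δ)/sin δ ≈ 1.194, b = sin(fδ)/sin δ ≈ 1.194.
p = a·p₁ + b·p₂ ≈ (0.080, -0.896, 0.437); φ = arcsin(p_z) ≈ 25.92°, λ = atan2(p_y, p_x) ≈ -84.90°.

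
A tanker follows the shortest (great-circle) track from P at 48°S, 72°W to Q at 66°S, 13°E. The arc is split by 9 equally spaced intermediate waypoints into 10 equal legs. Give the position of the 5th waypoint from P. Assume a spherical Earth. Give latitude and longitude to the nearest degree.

From cos δ = sin φ₁ sin φ₂ + cos φ₁ cos φ₂ cos Δλ, the central angle is δ ≈ 0.792 rad (45.4°).
Interpolate at f = 5/10 with slerp weights a = sin((1−f)δ)/sin δ ≈ 0.542, b = sin(fδ)/sin δ ≈ 0.542.
p = a·p₁ + b·p₂ ≈ (0.327, -0.295, -0.898); φ = arcsin(p_z) ≈ -63.87°, λ = atan2(p_y, p_x) ≈ -42.10°.

≈ 64°S, 42°W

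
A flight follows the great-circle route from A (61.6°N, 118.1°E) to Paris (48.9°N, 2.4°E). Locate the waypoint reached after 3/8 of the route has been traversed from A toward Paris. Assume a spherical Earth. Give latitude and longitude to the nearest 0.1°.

Write both endpoints as unit vectors p₁, p₂ with components (cos φ cos λ, cos φ sin λ, sin φ).
The central angle between the endpoints is δ = arccos(p₁·p₂) ≈ 1.015 rad (58.2°).
Interpolate at f = 3/8 with slerp weights a = sin((1−f)δ)/sin δ ≈ 0.698, b = sin(fδ)/sin δ ≈ 0.437.
p = a·p₁ + b·p₂ ≈ (0.131, 0.305, 0.943); φ = arcsin(p_z) ≈ 70.63°, λ = atan2(p_y, p_x) ≈ 66.75°.

≈ (70.6°N, 66.7°E)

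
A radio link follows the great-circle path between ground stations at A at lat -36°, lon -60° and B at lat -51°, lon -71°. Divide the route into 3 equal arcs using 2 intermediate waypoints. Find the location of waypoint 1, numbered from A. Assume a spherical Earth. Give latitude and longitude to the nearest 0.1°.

The haversine formula gives a central angle δ ≈ 0.296 rad (16.9°) between the endpoints.
Interpolate at f = 1/3 with slerp weights a = sin((1−f)δ)/sin δ ≈ 0.672, b = sin(fδ)/sin δ ≈ 0.338.
p = a·p₁ + b·p₂ ≈ (0.341, -0.672, -0.657); φ = arcsin(p_z) ≈ -41.11°, λ = atan2(p_y, p_x) ≈ -63.09°.

≈ lat -41.1°, lon -63.1°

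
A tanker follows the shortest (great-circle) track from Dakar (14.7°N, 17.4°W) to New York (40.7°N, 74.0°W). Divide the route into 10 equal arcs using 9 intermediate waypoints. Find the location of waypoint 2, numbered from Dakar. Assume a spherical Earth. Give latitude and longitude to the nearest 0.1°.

From cos δ = sin φ₁ sin φ₂ + cos φ₁ cos φ₂ cos Δλ, the central angle is δ ≈ 0.965 rad (55.3°).
Interpolate at f = 2/10 with slerp weights a = sin((1−f)δ)/sin δ ≈ 0.849, b = sin(fδ)/sin δ ≈ 0.233.
p = a·p₁ + b·p₂ ≈ (0.832, -0.416, 0.368); φ = arcsin(p_z) ≈ 21.56°, λ = atan2(p_y, p_x) ≈ -26.54°.

≈ 21.6°N, 26.5°W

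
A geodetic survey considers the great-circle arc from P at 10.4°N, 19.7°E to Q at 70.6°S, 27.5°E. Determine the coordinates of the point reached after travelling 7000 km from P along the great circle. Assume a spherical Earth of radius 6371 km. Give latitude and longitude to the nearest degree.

≈ 52°S, 24°E

The haversine formula gives a central angle δ ≈ 1.417 rad (81.2°) between the endpoints. The total great-circle distance is δ·R ≈ 1.417 × 6371 ≈ 9026 km, so the target fraction is f = 7000/9026 ≈ 0.776.
Interpolate at f ≈ 0.776 with slerp weights a = sin((1−f)δ)/sin δ ≈ 0.316, b = sin(fδ)/sin δ ≈ 0.901.
p = a·p₁ + b·p₂ ≈ (0.559, 0.243, -0.793); φ = arcsin(p_z) ≈ -52.47°, λ = atan2(p_y, p_x) ≈ 23.52°.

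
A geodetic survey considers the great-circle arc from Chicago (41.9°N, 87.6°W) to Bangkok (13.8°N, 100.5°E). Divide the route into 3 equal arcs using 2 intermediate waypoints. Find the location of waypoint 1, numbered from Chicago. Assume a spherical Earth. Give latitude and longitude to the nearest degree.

≈ 80°N, 129°W

Write both endpoints as unit vectors p₁, p₂ with components (cos φ cos λ, cos φ sin λ, sin φ).
The central angle between the endpoints is δ = arccos(p₁·p₂) ≈ 2.161 rad (123.8°).
Interpolate at f = 1/3 with slerp weights a = sin((1−f)δ)/sin δ ≈ 1.193, b = sin(fδ)/sin δ ≈ 0.794.
p = a·p₁ + b·p₂ ≈ (-0.103, -0.129, 0.986); φ = arcsin(p_z) ≈ 80.47°, λ = atan2(p_y, p_x) ≈ -128.59°.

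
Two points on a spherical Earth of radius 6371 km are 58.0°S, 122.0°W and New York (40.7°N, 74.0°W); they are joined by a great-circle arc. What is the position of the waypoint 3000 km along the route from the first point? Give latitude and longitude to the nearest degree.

Convert each endpoint to a unit vector on the sphere (x = cos φ cos λ, y = cos φ sin λ, z = sin φ).
The central angle between the endpoints is δ = arccos(p₁·p₂) ≈ 1.859 rad (106.5°). The total great-circle distance is δ·R ≈ 1.859 × 6371 ≈ 11843 km, so the target fraction is f = 3000/11843 ≈ 0.253.
Interpolate at f ≈ 0.253 with slerp weights a = sin((1−f)δ)/sin δ ≈ 1.026, b = sin(fδ)/sin δ ≈ 0.473.
p = a·p₁ + b·p₂ ≈ (-0.189, -0.806, -0.561); φ = arcsin(p_z) ≈ -34.14°, λ = atan2(p_y, p_x) ≈ -103.21°.

≈ 34°S, 103°W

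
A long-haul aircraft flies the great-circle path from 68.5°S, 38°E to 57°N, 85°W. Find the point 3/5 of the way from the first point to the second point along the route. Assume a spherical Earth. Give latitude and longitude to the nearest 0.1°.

Write both endpoints as unit vectors p₁, p₂ with components (cos φ cos λ, cos φ sin λ, sin φ).
The central angle between the endpoints is δ = arccos(p₁·p₂) ≈ 2.666 rad (152.8°).
Interpolate at f = 3/5 with slerp weights a = sin((1−f)δ)/sin δ ≈ 1.912, b = sin(fδ)/sin δ ≈ 2.183.
p = a·p₁ + b·p₂ ≈ (0.656, -0.753, 0.052); φ = arcsin(p_z) ≈ 2.98°, λ = atan2(p_y, p_x) ≈ -48.95°.

≈ 3.0°N, 48.9°W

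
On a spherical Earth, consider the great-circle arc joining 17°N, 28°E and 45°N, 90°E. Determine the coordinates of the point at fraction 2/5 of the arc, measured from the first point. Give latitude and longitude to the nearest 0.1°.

≈ 31.8°N, 48.0°E

Convert each endpoint to a unit vector on the sphere (x = cos φ cos λ, y = cos φ sin λ, z = sin φ).
The central angle between the endpoints is δ = arccos(p₁·p₂) ≈ 1.019 rad (58.4°).
Interpolate at f = 2/5 with slerp weights a = sin((1−f)δ)/sin δ ≈ 0.674, b = sin(fδ)/sin δ ≈ 0.465.
p = a·p₁ + b·p₂ ≈ (0.569, 0.632, 0.526); φ = arcsin(p_z) ≈ 31.75°, λ = atan2(p_y, p_x) ≈ 47.99°.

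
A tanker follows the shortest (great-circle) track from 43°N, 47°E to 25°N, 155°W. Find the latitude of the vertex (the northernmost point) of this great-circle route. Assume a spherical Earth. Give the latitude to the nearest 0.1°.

≈ 74.8°N

The great circle lies in the plane with unit normal n̂ = (p₁ × p₂)/|p₁ × p₂|.
Here n̂_z ≈ +0.263; the vertex latitude is φ_max = arccos|n̂_z| ≈ 74.8°.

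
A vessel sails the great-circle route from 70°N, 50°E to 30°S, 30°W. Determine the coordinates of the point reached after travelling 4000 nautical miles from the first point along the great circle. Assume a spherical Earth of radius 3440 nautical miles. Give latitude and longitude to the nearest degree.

≈ 15°N, 13°W

From cos δ = sin φ₁ sin φ₂ + cos φ₁ cos φ₂ cos Δλ, the central angle is δ ≈ 2.002 rad (114.7°). The total great-circle distance is δ·R ≈ 2.002 × 3440 ≈ 6889 nmi, so the target fraction is f = 4000/6889 ≈ 0.581.
Interpolate at f ≈ 0.581 with slerp weights a = sin((1−f)δ)/sin δ ≈ 0.820, b = sin(fδ)/sin δ ≈ 1.011.
p = a·p₁ + b·p₂ ≈ (0.938, -0.223, 0.265); φ = arcsin(p_z) ≈ 15.36°, λ = atan2(p_y, p_x) ≈ -13.36°.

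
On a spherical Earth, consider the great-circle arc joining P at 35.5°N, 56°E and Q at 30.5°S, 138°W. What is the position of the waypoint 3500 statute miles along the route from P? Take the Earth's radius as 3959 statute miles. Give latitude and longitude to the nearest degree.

The haversine formula gives a central angle δ ≈ 2.919 rad (167.3°) between the endpoints. The total great-circle distance is δ·R ≈ 2.919 × 3959 ≈ 11557 mi, so the target fraction is f = 3500/11557 ≈ 0.303.
Interpolate at f ≈ 0.303 with slerp weights a = sin((1−f)δ)/sin δ ≈ 4.053, b = sin(fδ)/sin δ ≈ 3.505.
p = a·p₁ + b·p₂ ≈ (-0.399, 0.714, 0.574); φ = arcsin(p_z) ≈ 35.06°, λ = atan2(p_y, p_x) ≈ 119.20°.

≈ 35°N, 119°E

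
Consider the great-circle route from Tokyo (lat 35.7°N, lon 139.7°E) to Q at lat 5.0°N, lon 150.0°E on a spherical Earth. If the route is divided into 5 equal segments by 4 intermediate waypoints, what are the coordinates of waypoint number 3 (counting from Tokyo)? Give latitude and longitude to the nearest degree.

Convert each endpoint to a unit vector on the sphere (x = cos φ cos λ, y = cos φ sin λ, z = sin φ).
The central angle between the endpoints is δ = arccos(p₁·p₂) ≈ 0.561 rad (32.1°).
Interpolate at f = 3/5 with slerp weights a = sin((1−f)δ)/sin δ ≈ 0.418, b = sin(fδ)/sin δ ≈ 0.621.
p = a·p₁ + b·p₂ ≈ (-0.795, 0.529, 0.298); φ = arcsin(p_z) ≈ 17.35°, λ = atan2(p_y, p_x) ≈ 146.35°.

≈ lat 17°N, lon 146°E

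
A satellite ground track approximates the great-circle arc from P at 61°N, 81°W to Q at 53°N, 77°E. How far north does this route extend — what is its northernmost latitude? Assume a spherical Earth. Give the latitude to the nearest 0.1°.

The great circle lies in the plane with unit normal n̂ = (p₁ × p₂)/|p₁ × p₂|.
Here n̂_z ≈ +0.121; the vertex latitude is φ_max = arccos|n̂_z| ≈ 83.1°.
Check via Clairaut: cos φ_max = |cos φ₁| · sin C = cos(61.0°)·sin(14.4°) ≈ 0.121, again giving ≈ 83.1°.

≈ 83.1°N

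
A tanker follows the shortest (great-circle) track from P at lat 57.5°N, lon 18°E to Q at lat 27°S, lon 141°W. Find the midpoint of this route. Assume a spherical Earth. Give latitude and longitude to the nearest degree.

Convert each endpoint to a unit vector on the sphere (x = cos φ cos λ, y = cos φ sin λ, z = sin φ).
The central angle between the endpoints is δ = arccos(p₁·p₂) ≈ 2.550 rad (146.1°).
Interpolate at f = 1/2 with slerp weights a = sin((1−f)δ)/sin δ ≈ 1.714, b = sin(fδ)/sin δ ≈ 1.714.
p = a·p₁ + b·p₂ ≈ (-0.311, -0.677, 0.667); φ = arcsin(p_z) ≈ 41.87°, λ = atan2(p_y, p_x) ≈ -114.69°.

≈ lat 42°N, lon 115°W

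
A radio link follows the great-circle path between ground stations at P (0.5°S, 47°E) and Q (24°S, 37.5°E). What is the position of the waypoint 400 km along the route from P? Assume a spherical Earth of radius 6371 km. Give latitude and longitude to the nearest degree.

≈ (4°S, 46°E)

From cos δ = sin φ₁ sin φ₂ + cos φ₁ cos φ₂ cos Δλ, the central angle is δ ≈ 0.441 rad (25.2°). The total great-circle distance is δ·R ≈ 0.441 × 6371 ≈ 2807 km, so the target fraction is f = 400/2807 ≈ 0.143.
Interpolate at f ≈ 0.143 with slerp weights a = sin((1−f)δ)/sin δ ≈ 0.865, b = sin(fδ)/sin δ ≈ 0.147.
p = a·p₁ + b·p₂ ≈ (0.697, 0.714, -0.067); φ = arcsin(p_z) ≈ -3.86°, λ = atan2(p_y, p_x) ≈ 45.73°.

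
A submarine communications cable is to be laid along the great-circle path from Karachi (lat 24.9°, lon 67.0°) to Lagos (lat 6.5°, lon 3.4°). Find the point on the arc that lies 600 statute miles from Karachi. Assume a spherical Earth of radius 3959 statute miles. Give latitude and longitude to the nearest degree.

≈ lat 24°, lon 58°

Convert each endpoint to a unit vector on the sphere (x = cos φ cos λ, y = cos φ sin λ, z = sin φ).
The central angle between the endpoints is δ = arccos(p₁·p₂) ≈ 1.106 rad (63.4°). The total great-circle distance is δ·R ≈ 1.106 × 3959 ≈ 4378 mi, so the target fraction is f = 600/4378 ≈ 0.137.
Interpolate at f ≈ 0.137 with slerp weights a = sin((1−f)δ)/sin δ ≈ 0.913, b = sin(fδ)/sin δ ≈ 0.169.
p = a·p₁ + b·p₂ ≈ (0.491, 0.772, 0.403); φ = arcsin(p_z) ≈ 23.79°, λ = atan2(p_y, p_x) ≈ 57.54°.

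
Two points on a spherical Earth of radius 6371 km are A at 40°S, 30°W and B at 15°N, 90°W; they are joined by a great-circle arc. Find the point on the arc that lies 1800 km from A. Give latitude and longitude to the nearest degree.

≈ 30°S, 46°W

Convert each endpoint to a unit vector on the sphere (x = cos φ cos λ, y = cos φ sin λ, z = sin φ).
The central angle between the endpoints is δ = arccos(p₁·p₂) ≈ 1.366 rad (78.3°). The total great-circle distance is δ·R ≈ 1.366 × 6371 ≈ 8701 km, so the target fraction is f = 1800/8701 ≈ 0.207.
Interpolate at f ≈ 0.207 with slerp weights a = sin((1−f)δ)/sin δ ≈ 0.902, b = sin(fδ)/sin δ ≈ 0.285.
p = a·p₁ + b·p₂ ≈ (0.599, -0.621, -0.506); φ = arcsin(p_z) ≈ -30.42°, λ = atan2(p_y, p_x) ≈ -46.04°.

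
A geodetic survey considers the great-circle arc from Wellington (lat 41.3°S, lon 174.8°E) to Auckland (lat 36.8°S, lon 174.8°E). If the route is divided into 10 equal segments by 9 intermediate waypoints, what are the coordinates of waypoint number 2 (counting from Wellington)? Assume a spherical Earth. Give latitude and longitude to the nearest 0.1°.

From cos δ = sin φ₁ sin φ₂ + cos φ₁ cos φ₂ cos Δλ, the central angle is δ ≈ 0.079 rad (4.5°).
Interpolate at f = 2/10 with slerp weights a = sin((1−f)δ)/sin δ ≈ 0.800, b = sin(fδ)/sin δ ≈ 0.200.
p = a·p₁ + b·p₂ ≈ (-0.758, 0.069, -0.648); φ = arcsin(p_z) ≈ -40.40°, λ = atan2(p_y, p_x) ≈ 174.80°.

≈ lat 40.4°S, lon 174.8°E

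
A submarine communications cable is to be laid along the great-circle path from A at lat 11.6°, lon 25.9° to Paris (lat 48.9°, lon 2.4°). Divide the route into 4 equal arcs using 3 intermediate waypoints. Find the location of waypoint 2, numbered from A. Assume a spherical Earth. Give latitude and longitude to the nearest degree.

Convert each endpoint to a unit vector on the sphere (x = cos φ cos λ, y = cos φ sin λ, z = sin φ).
The central angle between the endpoints is δ = arccos(p₁·p₂) ≈ 0.735 rad (42.1°).
Interpolate at f = 2/4 with slerp weights a = sin((1−f)δ)/sin δ ≈ 0.536, b = sin(fδ)/sin δ ≈ 0.536.
p = a·p₁ + b·p₂ ≈ (0.824, 0.244, 0.511); φ = arcsin(p_z) ≈ 30.76°, λ = atan2(p_y, p_x) ≈ 16.49°.

≈ lat 31°, lon 16°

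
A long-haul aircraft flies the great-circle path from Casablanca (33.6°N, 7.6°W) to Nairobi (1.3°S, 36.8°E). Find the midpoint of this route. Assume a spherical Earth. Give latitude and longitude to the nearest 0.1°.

≈ (17.4°N, 16.7°E)

Convert each endpoint to a unit vector on the sphere (x = cos φ cos λ, y = cos φ sin λ, z = sin φ).
The central angle between the endpoints is δ = arccos(p₁·p₂) ≈ 0.949 rad (54.4°).
Interpolate at f = 1/2 with slerp weights a = sin((1−f)δ)/sin δ ≈ 0.562, b = sin(fδ)/sin δ ≈ 0.562.
p = a·p₁ + b·p₂ ≈ (0.914, 0.275, 0.298); φ = arcsin(p_z) ≈ 17.36°, λ = atan2(p_y, p_x) ≈ 16.73°.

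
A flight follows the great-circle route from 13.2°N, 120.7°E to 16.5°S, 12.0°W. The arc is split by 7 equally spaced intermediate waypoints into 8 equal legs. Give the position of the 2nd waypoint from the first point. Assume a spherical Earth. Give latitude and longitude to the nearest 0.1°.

The haversine formula gives a central angle δ ≈ 2.343 rad (134.3°) between the endpoints.
Interpolate at f = 2/8 with slerp weights a = sin((1−f)δ)/sin δ ≈ 1.372, b = sin(fδ)/sin δ ≈ 0.772.
p = a·p₁ + b·p₂ ≈ (0.042, 0.995, 0.094); φ = arcsin(p_z) ≈ 5.40°, λ = atan2(p_y, p_x) ≈ 87.58°.

≈ 5.4°N, 87.6°E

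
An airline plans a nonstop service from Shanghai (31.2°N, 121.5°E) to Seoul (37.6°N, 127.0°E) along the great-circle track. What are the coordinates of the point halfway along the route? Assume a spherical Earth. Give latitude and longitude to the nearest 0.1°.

≈ 34.4°N, 124.1°E

Convert each endpoint to a unit vector on the sphere (x = cos φ cos λ, y = cos φ sin λ, z = sin φ).
The central angle between the endpoints is δ = arccos(p₁·p₂) ≈ 0.137 rad (7.8°).
Interpolate at f = 1/2 with slerp weights a = sin((1−f)δ)/sin δ ≈ 0.501, b = sin(fδ)/sin δ ≈ 0.501.
p = a·p₁ + b·p₂ ≈ (-0.463, 0.683, 0.565); φ = arcsin(p_z) ≈ 34.43°, λ = atan2(p_y, p_x) ≈ 124.14°.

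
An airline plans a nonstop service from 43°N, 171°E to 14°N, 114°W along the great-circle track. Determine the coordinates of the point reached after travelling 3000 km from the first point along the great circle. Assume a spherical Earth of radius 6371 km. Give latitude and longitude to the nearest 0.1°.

≈ 37.6°N, 154.1°W

From cos δ = sin φ₁ sin φ₂ + cos φ₁ cos φ₂ cos Δλ, the central angle is δ ≈ 1.215 rad (69.6°). The total great-circle distance is δ·R ≈ 1.215 × 6371 ≈ 7739 km, so the target fraction is f = 3000/7739 ≈ 0.388.
Interpolate at f ≈ 0.388 with slerp weights a = sin((1−f)δ)/sin δ ≈ 0.722, b = sin(fδ)/sin δ ≈ 0.484.
p = a·p₁ + b·p₂ ≈ (-0.713, -0.346, 0.610); φ = arcsin(p_z) ≈ 37.57°, λ = atan2(p_y, p_x) ≈ -154.08°.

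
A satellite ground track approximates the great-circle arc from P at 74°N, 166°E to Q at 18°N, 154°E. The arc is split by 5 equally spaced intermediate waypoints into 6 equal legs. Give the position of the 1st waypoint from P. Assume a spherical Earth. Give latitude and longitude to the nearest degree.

≈ 65°N, 161°E

Convert each endpoint to a unit vector on the sphere (x = cos φ cos λ, y = cos φ sin λ, z = sin φ).
The central angle between the endpoints is δ = arccos(p₁·p₂) ≈ 0.984 rad (56.4°).
Interpolate at f = 1/6 with slerp weights a = sin((1−f)δ)/sin δ ≈ 0.878, b = sin(fδ)/sin δ ≈ 0.196.
p = a·p₁ + b·p₂ ≈ (-0.402, 0.140, 0.905); φ = arcsin(p_z) ≈ 64.77°, λ = atan2(p_y, p_x) ≈ 160.78°.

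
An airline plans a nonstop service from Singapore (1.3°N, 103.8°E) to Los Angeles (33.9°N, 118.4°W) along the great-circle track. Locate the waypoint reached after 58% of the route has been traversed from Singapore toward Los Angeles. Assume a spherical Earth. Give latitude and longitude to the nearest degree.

Write both endpoints as unit vectors p₁, p₂ with components (cos φ cos λ, cos φ sin λ, sin φ).
The central angle between the endpoints is δ = arccos(p₁·p₂) ≈ 2.217 rad (127.0°).
Interpolate at f = 0.58 with slerp weights a = sin((1−f)δ)/sin δ ≈ 1.005, b = sin(fδ)/sin δ ≈ 1.202.
p = a·p₁ + b·p₂ ≈ (-0.714, 0.098, 0.693); φ = arcsin(p_z) ≈ 43.88°, λ = atan2(p_y, p_x) ≈ 172.19°.

≈ (44°N, 172°E)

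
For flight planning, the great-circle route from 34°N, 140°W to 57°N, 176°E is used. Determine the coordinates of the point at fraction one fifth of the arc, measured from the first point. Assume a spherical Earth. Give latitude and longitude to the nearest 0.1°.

Write both endpoints as unit vectors p₁, p₂ with components (cos φ cos λ, cos φ sin λ, sin φ).
The central angle between the endpoints is δ = arccos(p₁·p₂) ≈ 0.654 rad (37.5°).
Interpolate at f = 1/5 with slerp weights a = sin((1−f)δ)/sin δ ≈ 0.821, b = sin(fδ)/sin δ ≈ 0.214.
p = a·p₁ + b·p₂ ≈ (-0.638, -0.430, 0.639); φ = arcsin(p_z) ≈ 39.72°, λ = atan2(p_y, p_x) ≈ -146.05°.

≈ 39.7°N, 146.1°W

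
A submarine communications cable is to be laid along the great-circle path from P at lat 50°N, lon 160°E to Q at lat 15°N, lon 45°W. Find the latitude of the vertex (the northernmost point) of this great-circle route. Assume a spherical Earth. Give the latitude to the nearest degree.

The great circle lies in the plane with unit normal n̂ = (p₁ × p₂)/|p₁ × p₂|.
Here n̂_z ≈ +0.282; the vertex latitude is φ_max = arccos|n̂_z| ≈ 73.6°.
Check via Clairaut: cos φ_max = |cos φ₁| · sin C = cos(50.0°)·sin(26.0°) ≈ 0.282, again giving ≈ 73.6°.

≈ 74°N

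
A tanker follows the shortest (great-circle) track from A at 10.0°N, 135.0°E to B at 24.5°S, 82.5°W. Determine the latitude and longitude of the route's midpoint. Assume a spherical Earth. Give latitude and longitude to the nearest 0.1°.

The haversine formula gives a central angle δ ≈ 2.470 rad (141.5°) between the endpoints.
Interpolate at f = 1/2 with slerp weights a = sin((1−f)δ)/sin δ ≈ 1.518, b = sin(fδ)/sin δ ≈ 1.518.
p = a·p₁ + b·p₂ ≈ (-0.877, -0.312, -0.366); φ = arcsin(p_z) ≈ -21.46°, λ = atan2(p_y, p_x) ≈ -160.39°.

≈ 21.5°S, 160.4°W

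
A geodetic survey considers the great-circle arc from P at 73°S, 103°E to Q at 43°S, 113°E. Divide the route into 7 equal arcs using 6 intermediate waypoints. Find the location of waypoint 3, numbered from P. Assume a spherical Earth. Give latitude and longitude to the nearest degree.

≈ 60°S, 110°E

The haversine formula gives a central angle δ ≈ 0.530 rad (30.4°) between the endpoints.
Interpolate at f = 3/7 with slerp weights a = sin((1−f)δ)/sin δ ≈ 0.590, b = sin(fδ)/sin δ ≈ 0.445.
p = a·p₁ + b·p₂ ≈ (-0.166, 0.468, -0.868); φ = arcsin(p_z) ≈ -60.23°, λ = atan2(p_y, p_x) ≈ 109.54°.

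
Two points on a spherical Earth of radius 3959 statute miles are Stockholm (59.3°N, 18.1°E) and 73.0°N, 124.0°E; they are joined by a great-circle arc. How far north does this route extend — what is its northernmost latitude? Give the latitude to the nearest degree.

≈ 77°N

The great circle lies in the plane with unit normal n̂ = (p₁ × p₂)/|p₁ × p₂|.
Here n̂_z ≈ +0.230; the vertex latitude is φ_max = arccos|n̂_z| ≈ 76.7°.
Check via Clairaut: cos φ_max = |cos φ₁| · sin C = cos(59.3°)·sin(26.8°) ≈ 0.230, again giving ≈ 76.7°.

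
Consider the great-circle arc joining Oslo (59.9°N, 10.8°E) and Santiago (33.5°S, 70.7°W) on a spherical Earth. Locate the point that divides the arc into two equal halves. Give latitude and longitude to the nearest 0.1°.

Convert each endpoint to a unit vector on the sphere (x = cos φ cos λ, y = cos φ sin λ, z = sin φ).
The central angle between the endpoints is δ = arccos(p₁·p₂) ≈ 2.000 rad (114.6°).
Interpolate at f = 1/2 with slerp weights a = sin((1−f)δ)/sin δ ≈ 0.925, b = sin(fδ)/sin δ ≈ 0.925.
p = a·p₁ + b·p₂ ≈ (0.711, -0.641, 0.290); φ = arcsin(p_z) ≈ 16.84°, λ = atan2(p_y, p_x) ≈ -42.05°.

≈ (16.8°N, 42.1°W)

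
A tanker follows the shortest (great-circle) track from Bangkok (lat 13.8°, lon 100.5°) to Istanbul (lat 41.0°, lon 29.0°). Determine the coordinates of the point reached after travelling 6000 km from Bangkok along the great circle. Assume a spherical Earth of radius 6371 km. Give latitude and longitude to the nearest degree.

≈ lat 39°, lon 46°

Write both endpoints as unit vectors p₁, p₂ with components (cos φ cos λ, cos φ sin λ, sin φ).
The central angle between the endpoints is δ = arccos(p₁·p₂) ≈ 1.171 rad (67.1°). The total great-circle distance is δ·R ≈ 1.171 × 6371 ≈ 7462 km, so the target fraction is f = 6000/7462 ≈ 0.804.
Interpolate at f ≈ 0.804 with slerp weights a = sin((1−f)δ)/sin δ ≈ 0.247, b = sin(fδ)/sin δ ≈ 0.878.
p = a·p₁ + b·p₂ ≈ (0.536, 0.557, 0.635); φ = arcsin(p_z) ≈ 39.40°, λ = atan2(p_y, p_x) ≈ 46.11°.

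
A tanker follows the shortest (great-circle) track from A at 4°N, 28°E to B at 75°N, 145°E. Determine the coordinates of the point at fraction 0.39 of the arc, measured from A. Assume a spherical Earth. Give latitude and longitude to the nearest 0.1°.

≈ 39.0°N, 38.1°E

Convert each endpoint to a unit vector on the sphere (x = cos φ cos λ, y = cos φ sin λ, z = sin φ).
The central angle between the endpoints is δ = arccos(p₁·p₂) ≈ 1.621 rad (92.9°).
Interpolate at f = 0.39 with slerp weights a = sin((1−f)δ)/sin δ ≈ 0.836, b = sin(fδ)/sin δ ≈ 0.592.
p = a·p₁ + b·p₂ ≈ (0.611, 0.479, 0.630); φ = arcsin(p_z) ≈ 39.03°, λ = atan2(p_y, p_x) ≈ 38.11°.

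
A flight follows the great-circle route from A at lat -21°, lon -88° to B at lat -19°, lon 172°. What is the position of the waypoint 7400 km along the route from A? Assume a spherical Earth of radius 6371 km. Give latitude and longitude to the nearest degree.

≈ lat -27°, lon -162°

Write both endpoints as unit vectors p₁, p₂ with components (cos φ cos λ, cos φ sin λ, sin φ).
The central angle between the endpoints is δ = arccos(p₁·p₂) ≈ 1.607 rad (92.1°). The total great-circle distance is δ·R ≈ 1.607 × 6371 ≈ 10241 km, so the target fraction is f = 7400/10241 ≈ 0.723.
Interpolate at f ≈ 0.723 with slerp weights a = sin((1−f)δ)/sin δ ≈ 0.432, b = sin(fδ)/sin δ ≈ 0.918.
p = a·p₁ + b·p₂ ≈ (-0.845, -0.282, -0.454); φ = arcsin(p_z) ≈ -26.97°, λ = atan2(p_y, p_x) ≈ -161.56°.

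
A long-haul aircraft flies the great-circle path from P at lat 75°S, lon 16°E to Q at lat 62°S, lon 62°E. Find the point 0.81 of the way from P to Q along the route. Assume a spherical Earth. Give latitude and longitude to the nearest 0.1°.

≈ lat 65.2°S, lon 57.1°E

Convert each endpoint to a unit vector on the sphere (x = cos φ cos λ, y = cos φ sin λ, z = sin φ).
The central angle between the endpoints is δ = arccos(p₁·p₂) ≈ 0.356 rad (20.4°).
Interpolate at f = 0.81 with slerp weights a = sin((1−f)δ)/sin δ ≈ 0.194, b = sin(fδ)/sin δ ≈ 0.816.
p = a·p₁ + b·p₂ ≈ (0.228, 0.352, -0.908); φ = arcsin(p_z) ≈ -65.20°, λ = atan2(p_y, p_x) ≈ 57.06°.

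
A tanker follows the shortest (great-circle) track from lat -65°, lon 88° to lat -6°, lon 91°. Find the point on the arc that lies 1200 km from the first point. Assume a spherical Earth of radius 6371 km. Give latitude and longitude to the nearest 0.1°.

≈ lat -54.2°, lon 89.1°

From cos δ = sin φ₁ sin φ₂ + cos φ₁ cos φ₂ cos Δλ, the central angle is δ ≈ 1.030 rad (59.0°). The total great-circle distance is δ·R ≈ 1.030 × 6371 ≈ 6565 km, so the target fraction is f = 1200/6565 ≈ 0.183.
Interpolate at f ≈ 0.183 with slerp weights a = sin((1−f)δ)/sin δ ≈ 0.870, b = sin(fδ)/sin δ ≈ 0.218.
p = a·p₁ + b·p₂ ≈ (0.009, 0.585, -0.811); φ = arcsin(p_z) ≈ -54.22°, λ = atan2(p_y, p_x) ≈ 89.11°.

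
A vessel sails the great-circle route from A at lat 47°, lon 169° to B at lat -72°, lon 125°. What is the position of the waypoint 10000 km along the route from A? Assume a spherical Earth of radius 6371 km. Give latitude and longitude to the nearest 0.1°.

Write both endpoints as unit vectors p₁, p₂ with components (cos φ cos λ, cos φ sin λ, sin φ).
The central angle between the endpoints is δ = arccos(p₁·p₂) ≈ 2.146 rad (123.0°). The total great-circle distance is δ·R ≈ 2.146 × 6371 ≈ 13672 km, so the target fraction is f = 10000/13672 ≈ 0.731.
Interpolate at f ≈ 0.731 with slerp weights a = sin((1−f)δ)/sin δ ≈ 0.649, b = sin(fδ)/sin δ ≈ 1.192.
p = a·p₁ + b·p₂ ≈ (-0.646, 0.386, -0.658); φ = arcsin(p_z) ≈ -41.18°, λ = atan2(p_y, p_x) ≈ 149.13°.

≈ lat -41.2°, lon 149.1°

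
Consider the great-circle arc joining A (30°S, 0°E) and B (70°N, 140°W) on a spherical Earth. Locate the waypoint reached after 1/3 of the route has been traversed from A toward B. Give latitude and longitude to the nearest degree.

≈ (13°N, 13°W)

From cos δ = sin φ₁ sin φ₂ + cos φ₁ cos φ₂ cos Δλ, the central angle is δ ≈ 2.342 rad (134.2°).
Interpolate at f = 1/3 with slerp weights a = sin((1−f)δ)/sin δ ≈ 1.394, b = sin(fδ)/sin δ ≈ 0.981.
p = a·p₁ + b·p₂ ≈ (0.950, -0.216, 0.225); φ = arcsin(p_z) ≈ 12.99°, λ = atan2(p_y, p_x) ≈ -12.79°.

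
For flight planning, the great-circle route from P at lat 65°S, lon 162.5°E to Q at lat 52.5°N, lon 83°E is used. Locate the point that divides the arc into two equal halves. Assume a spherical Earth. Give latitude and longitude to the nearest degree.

≈ lat 8°S, lon 114°E

From cos δ = sin φ₁ sin φ₂ + cos φ₁ cos φ₂ cos Δλ, the central angle is δ ≈ 2.308 rad (132.2°).
Interpolate at f = 1/2 with slerp weights a = sin((1−f)δ)/sin δ ≈ 1.235, b = sin(fδ)/sin δ ≈ 1.235.
p = a·p₁ + b·p₂ ≈ (-0.406, 0.903, -0.139); φ = arcsin(p_z) ≈ -8.02°, λ = atan2(p_y, p_x) ≈ 114.21°.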